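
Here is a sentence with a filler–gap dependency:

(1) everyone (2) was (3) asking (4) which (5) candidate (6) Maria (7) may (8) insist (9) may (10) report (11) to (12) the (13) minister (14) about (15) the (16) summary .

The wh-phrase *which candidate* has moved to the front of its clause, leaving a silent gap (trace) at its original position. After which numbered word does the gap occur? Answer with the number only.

8

Before movement: Maria may insist which candidate may report to the minister about the summary.
'which candidate' functions as the subject of the clause embedded under 'insist'. Wh-movement fronts it, leaving a gap right after 'insist':
Everyone was asking which candidate Maria may insist ___ may report to the minister about the summary.
'insist' is word 8.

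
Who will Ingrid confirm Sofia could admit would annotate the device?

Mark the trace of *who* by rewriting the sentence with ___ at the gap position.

Underlying clause: Ingrid will confirm Sofia could admit who would annotate the device.
The filler 'who' is interpreted as the subject of the clause embedded under 'admit'. The gap is right after 'admit'.

Who will Ingrid confirm Sofia could admit ___ would annotate the device?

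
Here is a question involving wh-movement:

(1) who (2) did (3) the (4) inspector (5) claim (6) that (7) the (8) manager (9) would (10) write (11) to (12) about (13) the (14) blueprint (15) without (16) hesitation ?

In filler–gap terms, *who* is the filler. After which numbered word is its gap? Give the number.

11

In situ: The inspector did claim that the manager would write to who about the blueprint without hesitation.
'who' functions as the object of the preposition 'to'. Wh-movement fronts it, leaving a gap right after 'to':
Who did the inspector claim that the manager would write to ___ about the blueprint without hesitation?
'to' is word 11.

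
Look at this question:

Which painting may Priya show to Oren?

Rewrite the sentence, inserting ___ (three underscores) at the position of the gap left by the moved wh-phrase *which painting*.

Underlying clause: Priya may show which painting to Oren.
The filler 'which painting' is interpreted as the direct object of 'show'. The gap is right after 'show'.

Which painting may Priya show ___ to Oren?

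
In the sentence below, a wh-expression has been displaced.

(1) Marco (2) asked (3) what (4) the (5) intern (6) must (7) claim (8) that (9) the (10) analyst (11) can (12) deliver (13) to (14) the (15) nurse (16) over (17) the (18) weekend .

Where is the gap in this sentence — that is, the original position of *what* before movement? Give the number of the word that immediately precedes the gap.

12

In situ: The intern must claim that the analyst can deliver what to the nurse over the weekend.
'what' functions as the direct object of 'deliver'. Wh-movement fronts it, leaving a gap right after 'deliver':
Marco asked what the intern must claim that the analyst can deliver ___ to the nurse over the weekend.
'deliver' is word 12.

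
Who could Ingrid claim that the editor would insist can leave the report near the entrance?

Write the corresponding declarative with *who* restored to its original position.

'who' functions as the subject of the clause embedded under 'insist'. Wh-movement fronts it, leaving a gap right after 'insist':
Who could Ingrid claim that the editor would insist ___ can leave the report near the entrance?

Ingrid could claim that the editor would insist who can leave the report near the entrance.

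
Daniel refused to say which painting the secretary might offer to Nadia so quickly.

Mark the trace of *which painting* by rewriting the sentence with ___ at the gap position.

In situ: The secretary might offer which painting to Nadia so quickly.
The filler 'which painting' is interpreted as the direct object of 'offer'. The gap is right after 'offer'.

Daniel refused to say which painting the secretary might offer ___ to Nadia so quickly.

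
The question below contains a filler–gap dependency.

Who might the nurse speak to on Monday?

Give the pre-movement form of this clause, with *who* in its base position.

The filler 'who' is interpreted as the object of the preposition 'to'. Fronting leaves a gap immediately after 'to':
Who might the nurse speak to ___ on Monday?

The nurse might speak to who on Monday.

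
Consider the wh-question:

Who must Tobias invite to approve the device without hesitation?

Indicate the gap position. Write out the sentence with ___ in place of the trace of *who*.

Who must Tobias invite ___ to approve the device without hesitation?

Underlying clause: Tobias must invite who to approve the device without hesitation.
'who' is the direct object of 'invite'. The gap is right after 'invite'.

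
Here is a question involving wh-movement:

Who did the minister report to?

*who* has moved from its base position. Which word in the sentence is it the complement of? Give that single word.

Before movement: The minister did report to who.
'who' functions as the object of the preposition 'to'. Fronting leaves a gap immediately after 'to':
Who did the minister report to ___?

to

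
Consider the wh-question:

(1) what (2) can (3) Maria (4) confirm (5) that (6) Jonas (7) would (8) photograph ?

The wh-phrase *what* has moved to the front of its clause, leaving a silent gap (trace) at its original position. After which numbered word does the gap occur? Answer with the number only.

Pre-movement form: Maria can confirm that Jonas would photograph what.
The filler 'what' is interpreted as the direct object of 'photograph'. Fronting leaves a gap immediately after 'photograph':
What can Maria confirm that Jonas would photograph ___?
'photograph' is word 8.

8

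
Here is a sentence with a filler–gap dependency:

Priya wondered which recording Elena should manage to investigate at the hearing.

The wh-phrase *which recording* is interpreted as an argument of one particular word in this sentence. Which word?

In situ: Elena should manage to investigate which recording at the hearing.
'which recording' is the direct object of 'investigate'. Fronting leaves a gap immediately after 'investigate':
Priya wondered which recording Elena should manage to investigate ___ at the hearing.

investigate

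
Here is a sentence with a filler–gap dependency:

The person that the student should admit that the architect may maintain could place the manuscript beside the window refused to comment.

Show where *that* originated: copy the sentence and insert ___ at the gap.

The person that the student should admit that the architect may maintain ___ could place the manuscript beside the window refused to comment.

The filler 'that' is interpreted as the subject of the clause embedded under 'maintain'. The gap is right after 'maintain'.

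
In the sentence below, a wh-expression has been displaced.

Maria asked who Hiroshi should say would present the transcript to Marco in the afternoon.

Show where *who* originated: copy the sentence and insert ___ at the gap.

Before movement: Hiroshi should say who would present the transcript to Marco in the afternoon.
'who' is the subject of the clause embedded under 'say'. The gap is right after 'say'.

Maria asked who Hiroshi should say ___ would present the transcript to Marco in the afternoon.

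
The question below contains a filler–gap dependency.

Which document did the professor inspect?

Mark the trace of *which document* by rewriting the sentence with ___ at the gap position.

Before movement: The professor did inspect which document.
'which document' functions as the direct object of 'inspect'. The gap is right after 'inspect'.

Which document did the professor inspect ___?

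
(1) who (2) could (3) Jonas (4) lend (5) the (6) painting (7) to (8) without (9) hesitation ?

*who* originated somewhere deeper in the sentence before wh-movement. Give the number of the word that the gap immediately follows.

7

In situ: Jonas could lend the painting to who without hesitation.
The filler 'who' is interpreted as the object of the preposition 'to' (recipient of 'lend'). Wh-movement fronts it, leaving a gap right after 'to':
Who could Jonas lend the painting to ___ without hesitation?
'to' is word 7.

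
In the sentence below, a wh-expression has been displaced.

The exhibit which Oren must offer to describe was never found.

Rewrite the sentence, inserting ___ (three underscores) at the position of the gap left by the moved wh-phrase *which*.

'which' functions as the direct object of 'describe'. The gap is right after 'describe'.

The exhibit which Oren must offer to describe ___ was never found.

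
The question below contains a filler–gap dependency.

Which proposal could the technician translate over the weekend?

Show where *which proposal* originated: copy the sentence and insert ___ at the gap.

Before movement: The technician could translate which proposal over the weekend.
The filler 'which proposal' is interpreted as the direct object of 'translate'. The gap is right after 'translate'.

Which proposal could the technician translate ___ over the weekend?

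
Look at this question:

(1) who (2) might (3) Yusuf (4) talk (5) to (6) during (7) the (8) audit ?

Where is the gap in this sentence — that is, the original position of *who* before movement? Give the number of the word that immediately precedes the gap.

Before movement: Yusuf might talk to who during the audit.
'who' is the object of the preposition 'to'. Fronting leaves a gap immediately after 'to':
Who might Yusuf talk to ___ during the audit?
'to' is word 5.

5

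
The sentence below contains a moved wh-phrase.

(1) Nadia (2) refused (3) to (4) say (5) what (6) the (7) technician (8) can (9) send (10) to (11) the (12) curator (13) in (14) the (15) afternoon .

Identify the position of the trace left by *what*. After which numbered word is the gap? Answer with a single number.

Pre-movement form: The technician can send what to the curator in the afternoon.
The filler 'what' is interpreted as the direct object of 'send'. Wh-movement fronts it, leaving a gap right after 'send':
Nadia refused to say what the technician can send ___ to the curator in the afternoon.
'send' is word 9.

9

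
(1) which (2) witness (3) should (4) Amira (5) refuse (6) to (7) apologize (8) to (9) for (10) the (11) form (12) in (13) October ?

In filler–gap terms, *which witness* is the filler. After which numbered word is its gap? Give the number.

8

In situ: Amira should refuse to apologize to which witness for the form in October.
'which witness' is the object of the preposition 'to'. It moves to the left edge, and the trace sits right after 'to':
Which witness should Amira refuse to apologize to ___ for the form in October?
'to' is word 8.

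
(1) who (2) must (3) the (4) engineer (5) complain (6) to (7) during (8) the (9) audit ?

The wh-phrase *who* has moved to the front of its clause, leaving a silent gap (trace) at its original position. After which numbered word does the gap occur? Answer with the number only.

6

In situ: The engineer must complain to who during the audit.
The filler 'who' is interpreted as the object of the preposition 'to'. It moves to the left edge, and the trace sits right after 'to':
Who must the engineer complain to ___ during the audit?
'to' is word 6.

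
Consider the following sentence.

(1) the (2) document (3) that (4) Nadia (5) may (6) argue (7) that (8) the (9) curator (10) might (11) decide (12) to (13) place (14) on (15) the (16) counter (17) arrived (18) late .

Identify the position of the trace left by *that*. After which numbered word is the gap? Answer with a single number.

13

'that' is the direct object of 'place'. Wh-movement fronts it, leaving a gap right after 'place':
The document that Nadia may argue that the curator might decide to place ___ on the counter arrived late.
'place' is word 13.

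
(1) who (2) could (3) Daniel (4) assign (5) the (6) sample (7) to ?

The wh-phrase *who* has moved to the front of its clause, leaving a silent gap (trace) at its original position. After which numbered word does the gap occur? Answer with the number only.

7

In situ: Daniel could assign the sample to who.
'who' functions as the object of the preposition 'to' (recipient of 'assign'). It moves to the left edge, and the trace sits right after 'to':
Who could Daniel assign the sample to ___?
'to' is word 7.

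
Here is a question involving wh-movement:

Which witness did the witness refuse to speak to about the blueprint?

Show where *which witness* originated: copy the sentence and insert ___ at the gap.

Which witness did the witness refuse to speak to ___ about the blueprint?

Before movement: The witness did refuse to speak to which witness about the blueprint.
The filler 'which witness' is interpreted as the object of the preposition 'to'. The gap is right after 'to'.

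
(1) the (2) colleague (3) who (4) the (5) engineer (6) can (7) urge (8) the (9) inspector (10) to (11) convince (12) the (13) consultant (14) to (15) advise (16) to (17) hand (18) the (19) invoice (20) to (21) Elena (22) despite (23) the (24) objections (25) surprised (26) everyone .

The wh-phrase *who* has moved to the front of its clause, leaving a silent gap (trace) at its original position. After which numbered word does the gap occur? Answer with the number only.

'who' is the direct object of 'advise'. It moves to the left edge, and the trace sits right after 'advise':
The colleague who the engineer can urge the inspector to convince the consultant to advise ___ to hand the invoice to Elena despite the objections surprised everyone.
'advise' is word 15.

15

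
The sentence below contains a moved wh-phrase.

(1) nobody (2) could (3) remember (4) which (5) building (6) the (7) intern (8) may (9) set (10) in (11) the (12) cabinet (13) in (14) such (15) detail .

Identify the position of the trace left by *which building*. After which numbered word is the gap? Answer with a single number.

9

In situ: The intern may set which building in the cabinet in such detail.
'which building' functions as the direct object of 'set'. Wh-movement fronts it, leaving a gap right after 'set':
Nobody could remember which building the intern may set ___ in the cabinet in such detail.
'set' is word 9.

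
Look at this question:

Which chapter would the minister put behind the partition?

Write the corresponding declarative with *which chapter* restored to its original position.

The minister would put which chapter behind the partition.

'which chapter' functions as the direct object of 'put'. Wh-movement fronts it, leaving a gap right after 'put':
Which chapter would the minister put ___ behind the partition?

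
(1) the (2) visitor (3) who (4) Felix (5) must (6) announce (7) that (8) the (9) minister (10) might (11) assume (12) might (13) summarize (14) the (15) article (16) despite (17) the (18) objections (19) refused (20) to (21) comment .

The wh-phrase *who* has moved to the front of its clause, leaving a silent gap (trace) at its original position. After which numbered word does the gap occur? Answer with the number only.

11

'who' is the subject of the clause embedded under 'assume'. Wh-movement fronts it, leaving a gap right after 'assume':
The visitor who Felix must announce that the minister might assume ___ might summarize the article despite the objections refused to comment.
'assume' is word 11.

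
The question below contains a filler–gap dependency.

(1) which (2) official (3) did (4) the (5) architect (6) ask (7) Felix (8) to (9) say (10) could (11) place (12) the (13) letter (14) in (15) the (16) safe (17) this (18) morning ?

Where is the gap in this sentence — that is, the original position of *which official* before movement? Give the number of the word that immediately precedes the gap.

In situ: The architect did ask Felix to say which official could place the letter in the safe this morning.
'which official' functions as the subject of the clause embedded under 'say'. It moves to the left edge, and the trace sits right after 'say':
Which official did the architect ask Felix to say ___ could place the letter in the safe this morning?
'say' is word 9.

9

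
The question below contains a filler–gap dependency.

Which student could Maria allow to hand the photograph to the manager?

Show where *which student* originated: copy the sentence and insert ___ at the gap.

Which student could Maria allow ___ to hand the photograph to the manager?

Before movement: Maria could allow which student to hand the photograph to the manager.
The filler 'which student' is interpreted as the direct object of 'allow'. The gap is right after 'allow'.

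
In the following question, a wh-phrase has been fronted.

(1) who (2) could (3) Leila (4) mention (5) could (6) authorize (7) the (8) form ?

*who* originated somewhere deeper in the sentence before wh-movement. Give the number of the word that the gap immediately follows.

In situ: Leila could mention who could authorize the form.
'who' is the subject of the clause embedded under 'mention'. Fronting leaves a gap immediately after 'mention':
Who could Leila mention ___ could authorize the form?
'mention' is word 4.

4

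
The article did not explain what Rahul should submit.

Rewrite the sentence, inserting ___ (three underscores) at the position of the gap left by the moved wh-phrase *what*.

The article did not explain what Rahul should submit ___.

Underlying clause: Rahul should submit what.
'what' is the direct object of 'submit'. The gap is right after 'submit'.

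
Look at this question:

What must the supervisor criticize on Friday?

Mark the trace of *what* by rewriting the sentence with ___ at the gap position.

In situ: The supervisor must criticize what on Friday.
'what' functions as the direct object of 'criticize'. The gap is right after 'criticize'.

What must the supervisor criticize ___ on Friday?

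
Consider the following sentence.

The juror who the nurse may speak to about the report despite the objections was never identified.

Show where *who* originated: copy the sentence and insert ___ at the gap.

The juror who the nurse may speak to ___ about the report despite the objections was never identified.

The filler 'who' is interpreted as the object of the preposition 'to'. The gap is right after 'to'.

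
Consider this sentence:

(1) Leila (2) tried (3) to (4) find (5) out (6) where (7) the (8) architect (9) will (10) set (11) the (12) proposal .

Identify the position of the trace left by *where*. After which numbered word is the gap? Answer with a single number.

Before movement: The architect will set the proposal where.
'where' functions as the locative complement of 'set'. Fronting leaves a gap immediately after 'proposal':
Leila tried to find out where the architect will set the proposal ___.
'proposal' is word 12.

12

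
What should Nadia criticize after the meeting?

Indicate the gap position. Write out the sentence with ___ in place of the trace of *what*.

What should Nadia criticize ___ after the meeting?

Underlying clause: Nadia should criticize what after the meeting.
'what' functions as the direct object of 'criticize'. The gap is right after 'criticize'.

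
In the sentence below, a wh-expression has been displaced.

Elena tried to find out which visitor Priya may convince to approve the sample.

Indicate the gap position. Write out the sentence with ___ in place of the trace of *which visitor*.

Elena tried to find out which visitor Priya may convince ___ to approve the sample.

In situ: Priya may convince which visitor to approve the sample.
'which visitor' functions as the direct object of 'convince'. The gap is right after 'convince'.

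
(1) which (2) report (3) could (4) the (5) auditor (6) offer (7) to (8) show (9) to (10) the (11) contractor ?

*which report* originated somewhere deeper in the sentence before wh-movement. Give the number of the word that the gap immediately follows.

Before movement: The auditor could offer to show which report to the contractor.
'which report' functions as the direct object of 'show'. Fronting leaves a gap immediately after 'show':
Which report could the auditor offer to show ___ to the contractor?
'show' is word 8.

8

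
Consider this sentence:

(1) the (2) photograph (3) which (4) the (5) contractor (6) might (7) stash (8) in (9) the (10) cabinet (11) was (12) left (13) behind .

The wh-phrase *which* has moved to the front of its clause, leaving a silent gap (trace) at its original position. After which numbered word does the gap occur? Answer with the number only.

The filler 'which' is interpreted as the direct object of 'stash'. Fronting leaves a gap immediately after 'stash':
The photograph which the contractor might stash ___ in the cabinet was left behind.
'stash' is word 7.

7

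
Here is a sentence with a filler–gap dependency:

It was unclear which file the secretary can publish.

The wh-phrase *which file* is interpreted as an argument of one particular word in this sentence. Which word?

Underlying clause: The secretary can publish which file.
'which file' functions as the direct object of 'publish'. Fronting leaves a gap immediately after 'publish':
It was unclear which file the secretary can publish ___.

publish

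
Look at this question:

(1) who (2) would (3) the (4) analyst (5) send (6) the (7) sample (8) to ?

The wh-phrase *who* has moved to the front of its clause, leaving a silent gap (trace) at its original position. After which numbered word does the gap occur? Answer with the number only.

In situ: The analyst would send the sample to who.
'who' is the object of the preposition 'to' (recipient of 'send'). Fronting leaves a gap immediately after 'to':
Who would the analyst send the sample to ___?
'to' is word 8.

8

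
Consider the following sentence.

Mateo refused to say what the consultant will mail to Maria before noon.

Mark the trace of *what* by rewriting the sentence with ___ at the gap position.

Before movement: The consultant will mail what to Maria before noon.
'what' functions as the direct object of 'mail'. The gap is right after 'mail'.

Mateo refused to say what the consultant will mail ___ to Maria before noon.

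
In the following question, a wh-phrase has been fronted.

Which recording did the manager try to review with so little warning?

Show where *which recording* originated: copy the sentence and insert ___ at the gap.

Before movement: The manager did try to review which recording with so little warning.
The filler 'which recording' is interpreted as the direct object of 'review'. The gap is right after 'review'.

Which recording did the manager try to review ___ with so little warning?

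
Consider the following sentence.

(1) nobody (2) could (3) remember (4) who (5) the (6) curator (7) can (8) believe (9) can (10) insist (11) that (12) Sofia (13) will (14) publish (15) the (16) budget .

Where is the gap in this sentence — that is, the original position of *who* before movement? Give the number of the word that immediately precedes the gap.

Underlying clause: The curator can believe who can insist that Sofia will publish the budget.
'who' functions as the subject of the clause embedded under 'believe'. Wh-movement fronts it, leaving a gap right after 'believe':
Nobody could remember who the curator can believe ___ can insist that Sofia will publish the budget.
'believe' is word 8.

8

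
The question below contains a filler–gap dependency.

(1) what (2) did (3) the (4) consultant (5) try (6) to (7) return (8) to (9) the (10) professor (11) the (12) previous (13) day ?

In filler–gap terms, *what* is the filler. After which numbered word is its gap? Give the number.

Underlying clause: The consultant did try to return what to the professor the previous day.
'what' functions as the direct object of 'return'. Fronting leaves a gap immediately after 'return':
What did the consultant try to return ___ to the professor the previous day?
'return' is word 7.

7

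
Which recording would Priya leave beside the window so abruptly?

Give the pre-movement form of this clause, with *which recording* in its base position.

Priya would leave which recording beside the window so abruptly.

The filler 'which recording' is interpreted as the direct object of 'leave'. Fronting leaves a gap immediately after 'leave':
Which recording would Priya leave ___ beside the window so abruptly?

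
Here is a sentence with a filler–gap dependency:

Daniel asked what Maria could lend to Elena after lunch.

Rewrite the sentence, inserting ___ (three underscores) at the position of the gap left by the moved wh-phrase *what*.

Daniel asked what Maria could lend ___ to Elena after lunch.

Before movement: Maria could lend what to Elena after lunch.
'what' functions as the direct object of 'lend'. The gap is right after 'lend'.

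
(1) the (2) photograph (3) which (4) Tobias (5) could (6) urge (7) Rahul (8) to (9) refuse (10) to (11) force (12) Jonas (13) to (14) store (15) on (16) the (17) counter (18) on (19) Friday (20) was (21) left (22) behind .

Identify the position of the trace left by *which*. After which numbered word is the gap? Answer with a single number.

The filler 'which' is interpreted as the direct object of 'store'. It moves to the left edge, and the trace sits right after 'store':
The photograph which Tobias could urge Rahul to refuse to force Jonas to store ___ on the counter on Friday was left behind.
'store' is word 14.

14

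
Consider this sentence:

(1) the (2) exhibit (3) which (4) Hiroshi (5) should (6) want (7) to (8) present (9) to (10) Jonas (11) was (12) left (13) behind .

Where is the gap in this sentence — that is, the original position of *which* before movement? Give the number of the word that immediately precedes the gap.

8

The filler 'which' is interpreted as the direct object of 'present'. Wh-movement fronts it, leaving a gap right after 'present':
The exhibit which Hiroshi should want to present ___ to Jonas was left behind.
'present' is word 8.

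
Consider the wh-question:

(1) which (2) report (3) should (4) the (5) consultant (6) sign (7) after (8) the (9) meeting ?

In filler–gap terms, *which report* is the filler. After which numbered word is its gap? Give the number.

6

Pre-movement form: The consultant should sign which report after the meeting.
'which report' functions as the direct object of 'sign'. It moves to the left edge, and the trace sits right after 'sign':
Which report should the consultant sign ___ after the meeting?
'sign' is word 6.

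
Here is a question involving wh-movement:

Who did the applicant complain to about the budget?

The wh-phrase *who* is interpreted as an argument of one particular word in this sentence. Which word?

to

In situ: The applicant did complain to who about the budget.
'who' functions as the object of the preposition 'to'. It moves to the left edge, and the trace sits right after 'to':
Who did the applicant complain to ___ about the budget?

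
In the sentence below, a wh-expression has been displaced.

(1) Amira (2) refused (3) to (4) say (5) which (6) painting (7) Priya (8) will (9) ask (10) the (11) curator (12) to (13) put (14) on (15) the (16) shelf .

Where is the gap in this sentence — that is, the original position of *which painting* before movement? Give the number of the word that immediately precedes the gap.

13

In situ: Priya will ask the curator to put which painting on the shelf.
'which painting' functions as the direct object of 'put'. Wh-movement fronts it, leaving a gap right after 'put':
Amira refused to say which painting Priya will ask the curator to put ___ on the shelf.
'put' is word 13.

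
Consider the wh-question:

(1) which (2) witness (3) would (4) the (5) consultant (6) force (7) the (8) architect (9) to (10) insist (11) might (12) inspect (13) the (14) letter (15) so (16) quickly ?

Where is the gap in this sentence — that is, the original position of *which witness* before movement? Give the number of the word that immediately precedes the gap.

10

Underlying clause: The consultant would force the architect to insist which witness might inspect the letter so quickly.
The filler 'which witness' is interpreted as the subject of the clause embedded under 'insist'. Wh-movement fronts it, leaving a gap right after 'insist':
Which witness would the consultant force the architect to insist ___ might inspect the letter so quickly?
'insist' is word 10.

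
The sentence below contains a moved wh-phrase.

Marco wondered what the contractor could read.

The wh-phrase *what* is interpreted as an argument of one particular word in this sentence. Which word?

In situ: The contractor could read what.
'what' functions as the direct object of 'read'. It moves to the left edge, and the trace sits right after 'read':
Marco wondered what the contractor could read ___.

read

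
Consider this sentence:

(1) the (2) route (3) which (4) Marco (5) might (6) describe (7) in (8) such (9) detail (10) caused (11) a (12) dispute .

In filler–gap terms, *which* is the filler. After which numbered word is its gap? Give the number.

'which' is the direct object of 'describe'. It moves to the left edge, and the trace sits right after 'describe':
The route which Marco might describe ___ in such detail caused a dispute.
'describe' is word 6.

6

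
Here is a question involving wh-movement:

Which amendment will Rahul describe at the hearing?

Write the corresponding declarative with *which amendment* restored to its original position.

'which amendment' functions as the direct object of 'describe'. Wh-movement fronts it, leaving a gap right after 'describe':
Which amendment will Rahul describe ___ at the hearing?

Rahul will describe which amendment at the hearing.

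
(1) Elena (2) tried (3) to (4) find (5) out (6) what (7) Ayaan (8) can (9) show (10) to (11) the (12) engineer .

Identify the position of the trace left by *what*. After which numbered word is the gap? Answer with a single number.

Pre-movement form: Ayaan can show what to the engineer.
'what' functions as the direct object of 'show'. It moves to the left edge, and the trace sits right after 'show':
Elena tried to find out what Ayaan can show ___ to the engineer.
'show' is word 9.

9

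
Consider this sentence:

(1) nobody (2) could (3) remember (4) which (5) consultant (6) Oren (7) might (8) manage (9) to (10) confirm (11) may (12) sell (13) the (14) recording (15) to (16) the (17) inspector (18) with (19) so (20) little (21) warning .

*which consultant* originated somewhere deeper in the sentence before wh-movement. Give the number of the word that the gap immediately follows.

10

Underlying clause: Oren might manage to confirm which consultant may sell the recording to the inspector with so little warning.
The filler 'which consultant' is interpreted as the subject of the clause embedded under 'confirm'. It moves to the left edge, and the trace sits right after 'confirm':
Nobody could remember which consultant Oren might manage to confirm ___ may sell the recording to the inspector with so little warning.
'confirm' is word 10.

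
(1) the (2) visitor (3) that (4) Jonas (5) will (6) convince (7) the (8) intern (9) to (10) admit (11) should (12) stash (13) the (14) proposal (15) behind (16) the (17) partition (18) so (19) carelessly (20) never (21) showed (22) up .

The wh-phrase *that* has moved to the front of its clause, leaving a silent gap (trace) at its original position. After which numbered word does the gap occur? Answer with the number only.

10

'that' functions as the subject of the clause embedded under 'admit'. Wh-movement fronts it, leaving a gap right after 'admit':
The visitor that Jonas will convince the intern to admit ___ should stash the proposal behind the partition so carelessly never showed up.
'admit' is word 10.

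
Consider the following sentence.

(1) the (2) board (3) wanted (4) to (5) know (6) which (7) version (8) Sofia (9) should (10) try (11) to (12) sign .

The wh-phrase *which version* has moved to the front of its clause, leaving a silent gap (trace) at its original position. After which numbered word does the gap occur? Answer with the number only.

12

Underlying clause: Sofia should try to sign which version.
The filler 'which version' is interpreted as the direct object of 'sign'. It moves to the left edge, and the trace sits right after 'sign':
The board wanted to know which version Sofia should try to sign ___.
'sign' is word 12.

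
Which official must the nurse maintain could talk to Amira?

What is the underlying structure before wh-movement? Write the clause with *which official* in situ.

The nurse must maintain which official could talk to Amira.

The filler 'which official' is interpreted as the subject of the clause embedded under 'maintain'. Wh-movement fronts it, leaving a gap right after 'maintain':
Which official must the nurse maintain ___ could talk to Amira?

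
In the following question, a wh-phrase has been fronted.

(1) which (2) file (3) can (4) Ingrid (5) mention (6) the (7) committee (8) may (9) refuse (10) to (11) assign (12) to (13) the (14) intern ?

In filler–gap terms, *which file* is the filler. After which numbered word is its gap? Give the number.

Before movement: Ingrid can mention the committee may refuse to assign which file to the intern.
The filler 'which file' is interpreted as the direct object of 'assign'. Wh-movement fronts it, leaving a gap right after 'assign':
Which file can Ingrid mention the committee may refuse to assign ___ to the intern?
'assign' is word 11.

11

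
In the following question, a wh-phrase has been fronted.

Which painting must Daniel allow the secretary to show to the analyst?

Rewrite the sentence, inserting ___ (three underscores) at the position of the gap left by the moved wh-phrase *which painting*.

Which painting must Daniel allow the secretary to show ___ to the analyst?

In situ: Daniel must allow the secretary to show which painting to the analyst.
'which painting' functions as the direct object of 'show'. The gap is right after 'show'.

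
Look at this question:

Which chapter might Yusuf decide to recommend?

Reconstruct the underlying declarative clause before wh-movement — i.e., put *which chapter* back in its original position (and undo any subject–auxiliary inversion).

The filler 'which chapter' is interpreted as the direct object of 'recommend'. It moves to the left edge, and the trace sits right after 'recommend':
Which chapter might Yusuf decide to recommend ___?

Yusuf might decide to recommend which chapter.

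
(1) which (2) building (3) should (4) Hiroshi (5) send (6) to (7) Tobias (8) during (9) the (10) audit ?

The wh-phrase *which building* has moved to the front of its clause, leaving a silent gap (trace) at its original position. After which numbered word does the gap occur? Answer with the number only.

Underlying clause: Hiroshi should send which building to Tobias during the audit.
'which building' is the direct object of 'send'. It moves to the left edge, and the trace sits right after 'send':
Which building should Hiroshi send ___ to Tobias during the audit?
'send' is word 5.

5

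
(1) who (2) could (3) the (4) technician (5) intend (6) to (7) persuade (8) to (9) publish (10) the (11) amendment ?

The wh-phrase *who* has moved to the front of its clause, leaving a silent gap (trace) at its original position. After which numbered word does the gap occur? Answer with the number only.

Before movement: The technician could intend to persuade who to publish the amendment.
'who' functions as the direct object of 'persuade'. Wh-movement fronts it, leaving a gap right after 'persuade':
Who could the technician intend to persuade ___ to publish the amendment?
'persuade' is word 7.

7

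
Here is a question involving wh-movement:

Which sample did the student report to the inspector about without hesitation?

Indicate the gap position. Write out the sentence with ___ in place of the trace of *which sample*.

In situ: The student did report to the inspector about which sample without hesitation.
'which sample' is the object of the preposition 'about'. The gap is right after 'about'.

Which sample did the student report to the inspector about ___ without hesitation?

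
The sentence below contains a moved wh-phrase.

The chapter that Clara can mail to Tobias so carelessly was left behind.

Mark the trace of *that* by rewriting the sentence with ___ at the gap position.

The chapter that Clara can mail ___ to Tobias so carelessly was left behind.

The filler 'that' is interpreted as the direct object of 'mail'. The gap is right after 'mail'.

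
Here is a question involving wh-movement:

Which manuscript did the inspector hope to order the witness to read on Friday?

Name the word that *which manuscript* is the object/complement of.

In situ: The inspector did hope to order the witness to read which manuscript on Friday.
The filler 'which manuscript' is interpreted as the direct object of 'read'. Wh-movement fronts it, leaving a gap right after 'read':
Which manuscript did the inspector hope to order the witness to read ___ on Friday?

read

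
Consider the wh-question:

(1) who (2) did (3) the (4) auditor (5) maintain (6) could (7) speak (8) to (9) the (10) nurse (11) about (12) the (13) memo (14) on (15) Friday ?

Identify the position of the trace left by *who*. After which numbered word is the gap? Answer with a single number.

Before movement: The auditor did maintain who could speak to the nurse about the memo on Friday.
'who' is the subject of the clause embedded under 'maintain'. Fronting leaves a gap immediately after 'maintain':
Who did the auditor maintain ___ could speak to the nurse about the memo on Friday?
'maintain' is word 5.

5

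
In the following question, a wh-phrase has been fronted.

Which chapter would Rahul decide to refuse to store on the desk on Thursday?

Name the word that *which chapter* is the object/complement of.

Pre-movement form: Rahul would decide to refuse to store which chapter on the desk on Thursday.
'which chapter' functions as the direct object of 'store'. Fronting leaves a gap immediately after 'store':
Which chapter would Rahul decide to refuse to store ___ on the desk on Thursday?

store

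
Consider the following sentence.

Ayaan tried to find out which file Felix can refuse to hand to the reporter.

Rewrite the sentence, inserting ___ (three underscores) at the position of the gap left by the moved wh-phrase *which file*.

Ayaan tried to find out which file Felix can refuse to hand ___ to the reporter.

In situ: Felix can refuse to hand which file to the reporter.
The filler 'which file' is interpreted as the direct object of 'hand'. The gap is right after 'hand'.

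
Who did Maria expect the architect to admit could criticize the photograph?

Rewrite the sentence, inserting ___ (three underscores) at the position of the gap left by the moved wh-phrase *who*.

In situ: Maria did expect the architect to admit who could criticize the photograph.
'who' functions as the subject of the clause embedded under 'admit'. The gap is right after 'admit'.

Who did Maria expect the architect to admit ___ could criticize the photograph?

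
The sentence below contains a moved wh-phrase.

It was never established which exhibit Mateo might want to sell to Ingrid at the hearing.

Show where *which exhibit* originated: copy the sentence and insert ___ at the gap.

It was never established which exhibit Mateo might want to sell ___ to Ingrid at the hearing.

In situ: Mateo might want to sell which exhibit to Ingrid at the hearing.
'which exhibit' functions as the direct object of 'sell'. The gap is right after 'sell'.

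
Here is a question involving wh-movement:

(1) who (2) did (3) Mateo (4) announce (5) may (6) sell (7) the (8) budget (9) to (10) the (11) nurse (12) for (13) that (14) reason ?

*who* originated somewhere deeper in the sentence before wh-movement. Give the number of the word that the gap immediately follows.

Before movement: Mateo did announce who may sell the budget to the nurse for that reason.
'who' functions as the subject of the clause embedded under 'announce'. Fronting leaves a gap immediately after 'announce':
Who did Mateo announce ___ may sell the budget to the nurse for that reason?
'announce' is word 4.

4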